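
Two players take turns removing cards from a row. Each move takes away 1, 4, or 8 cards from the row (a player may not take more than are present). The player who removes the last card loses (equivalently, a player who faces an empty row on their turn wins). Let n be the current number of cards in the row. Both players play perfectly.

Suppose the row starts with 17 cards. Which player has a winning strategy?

The first player wins.

Use the standard recursion: the mover wins at a terminal position; elsewhere, the mover wins exactly when some move hands the opponent an L position.
n=0: no move; the opponent has just taken the last card and therefore loses → W
n=1: only reaches 0(W), which is W → L
n=2: reaches L-position 1 → W
n=3: only reaches 2(W), which is W → L
n=4: reaches L-position 3 → W
n=5: reaches L-position 1 → W
n=6: only reaches 5(W), 2(W), all W → L
n=7: reaches L-position 6 → W
n=8: only reaches 7(W), 4(W), 0(W), all W → L
n=9: reaches L-position 8 → W
n=10: reaches L-position 6 → W
n=11: reaches L-position 3 → W
n=12: reaches L-position 8 → W
n=13: only reaches 12(W), 9(W), 5(W), all W → L
n=14: reaches L-position 13 → W
n=15: only reaches 14(W), 11(W), 7(W), all W → L
n=16: reaches L-position 15 → W
n=17: reaches L-position 13 → W
The starting position 17 is W: the player to move should remove 4, leaving 13, handing over an L position.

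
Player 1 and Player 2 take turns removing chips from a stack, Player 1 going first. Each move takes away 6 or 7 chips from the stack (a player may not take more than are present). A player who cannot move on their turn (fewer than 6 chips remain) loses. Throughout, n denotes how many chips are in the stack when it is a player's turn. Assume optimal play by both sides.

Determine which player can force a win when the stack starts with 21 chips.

Player 1 wins.

Classify positions by backward induction: terminal positions (no move available) are L. From any other position, the mover wins iff some move reaches an L.
n=0: no move → L
n=1: no move → L
n=2: no move → L
n=3: no move → L
n=4: no move → L
n=5: no move → L
n=6: W (go to 0, an L position)
n=7: W (go to 1, an L position)
n=8: W (go to 2, an L position)
n=9: W (go to 3, an L position)
n=10: W (go to 4, an L position)
n=11: W (go to 5, an L position)
n=12: W (go to 5, an L position)
n=13: L (options 7(W), 6(W) are all W)
n=14: L (options 8(W), 7(W) are all W)
n=15: L (options 9(W), 8(W) are all W)
n=16: L (options 10(W), 9(W) are all W)
n=17: L (options 11(W), 10(W) are all W)
n=18: L (options 12(W), 11(W) are all W)
n=19: W (go to 13, an L position)
n=20: W (go to 14, an L position)
n=21: W (go to 15, an L position)
From 21 Player 1 can remove 6, leaving 15, reaching an L position.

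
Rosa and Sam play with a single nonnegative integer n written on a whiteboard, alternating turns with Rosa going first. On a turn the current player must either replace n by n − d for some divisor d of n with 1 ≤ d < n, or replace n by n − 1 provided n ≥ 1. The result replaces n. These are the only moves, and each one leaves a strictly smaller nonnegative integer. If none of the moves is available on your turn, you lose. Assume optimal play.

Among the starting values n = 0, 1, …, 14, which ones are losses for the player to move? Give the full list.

0, 2, 5, 7, 9, 11, 13

Compute win/loss labels from the base case upward. A position with no move is L. Any other position is W if it can reach an L in one move, else L.
n=0: no move → L
n=1: can move to 0, which is L ⇒ W
n=2: the only move is to 1(W), a W ⇒ L
n=3: can move to 2, which is L ⇒ W
n=4: can move to 2, which is L ⇒ W
n=5: the only move is to 4(W), a W ⇒ L
n=6: can move to 5, which is L ⇒ W
n=7: the only move is to 6(W), a W ⇒ L
n=8: can move to 7, which is L ⇒ W
n=9: moves to 6(W), 8(W); every one is W ⇒ L
n=10: can move to 5, which is L ⇒ W
n=11: the only move is to 10(W), a W ⇒ L
n=12: can move to 9, which is L ⇒ W
n=13: the only move is to 12(W), a W ⇒ L
n=14: can move to 7, which is L ⇒ W
The losing starting values of n are exactly the entries labelled L in this table (7 of them).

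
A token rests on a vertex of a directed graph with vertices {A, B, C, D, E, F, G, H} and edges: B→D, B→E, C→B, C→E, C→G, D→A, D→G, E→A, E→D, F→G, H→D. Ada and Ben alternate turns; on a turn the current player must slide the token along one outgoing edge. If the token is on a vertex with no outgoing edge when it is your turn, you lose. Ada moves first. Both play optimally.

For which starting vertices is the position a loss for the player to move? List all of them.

A, B, G, H

Build the W/L table. Terminal = L. A non-terminal position is W if it has a move to some L; otherwise it is L.
Every edge goes from a vertex to one that appears earlier in the order G, A, D, E, H, F, B, C, so processing vertices in that order labels each vertex after all of its successors.
G: no outgoing edge → L
A: no outgoing edge → L
D: →A(L), so W
E: →A(L), so W
H: →D(W) only, which is W, so L
F: →G(L), so W
B: →E(W), D(W) — all W, so L
C: →B(L), so W
The losing starting vertices are exactly the entries labelled L in this table (4 of them).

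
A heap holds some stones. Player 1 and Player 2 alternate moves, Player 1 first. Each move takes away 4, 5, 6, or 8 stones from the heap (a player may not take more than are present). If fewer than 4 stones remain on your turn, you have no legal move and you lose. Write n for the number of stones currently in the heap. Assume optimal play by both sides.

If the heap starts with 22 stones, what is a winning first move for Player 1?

Remove 8, leaving 14.

Classify positions by backward induction: terminal positions (no move available) are L. From any other position, the mover wins iff some move reaches an L.
n=0: no move → L
n=1: no move → L
n=2: no move → L
n=3: no move → L
n=4: can move to 0, which is L ⇒ W
n=5: can move to 1, which is L ⇒ W
n=6: can move to 2, which is L ⇒ W
n=7: can move to 3, which is L ⇒ W
n=8: can move to 3, which is L ⇒ W
n=9: can move to 3, which is L ⇒ W
n=10: can move to 2, which is L ⇒ W
n=11: can move to 3, which is L ⇒ W
n=12: moves to 8(W), 7(W), 6(W), 4(W); every one is W ⇒ L
n=13: moves to 9(W), 8(W), 7(W), 5(W); every one is W ⇒ L
n=14: moves to 10(W), 9(W), 8(W), 6(W); every one is W ⇒ L
n=15: moves to 11(W), 10(W), 9(W), 7(W); every one is W ⇒ L
n=16: can move to 12, which is L ⇒ W
n=17: can move to 13, which is L ⇒ W
n=18: can move to 14, which is L ⇒ W
n=19: can move to 15, which is L ⇒ W
n=20: can move to 15, which is L ⇒ W
n=21: can move to 15, which is L ⇒ W
n=22: can move to 14, which is L ⇒ W
From 22, the L positions reachable in one move are: 14.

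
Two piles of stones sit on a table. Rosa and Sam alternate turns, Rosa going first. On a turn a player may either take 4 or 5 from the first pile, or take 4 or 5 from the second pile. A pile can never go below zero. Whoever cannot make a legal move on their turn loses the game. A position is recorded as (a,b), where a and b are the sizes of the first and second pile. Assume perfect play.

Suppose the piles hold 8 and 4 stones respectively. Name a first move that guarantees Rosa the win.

Move to (4,4).

Build the W/L table. Terminal = L. A non-terminal position is W if it has a move to some L; otherwise it is L.
No move ever increases a pile, so every position that can arise here has a ≤ 8 and b ≤ 4; it is enough to label the cells with 0 ≤ a ≤ 8 and 0 ≤ b ≤ 4.
Every move lowers a or b (never raises either), so fill the grid row by row in increasing a, and left to right within a row: each cell's successors are then already labelled.
      b=0  b=1  b=2  b=3  b=4
a=0:    L    L    L    L    W
a=1:    L    L    L    L    W
a=2:    L    L    L    L    W
a=3:    L    L    L    L    W
a=4:    W    W    W    W    L
a=5:    W    W    W    W    L
a=6:    W    W    W    W    L
a=7:    W    W    W    W    L
a=8:    W    W    W    W    W
Cells with no legal move (terminal, hence L): (0,0), (0,1), (0,2), (0,3), (1,0), (1,1), (1,2), (1,3), (2,0), (2,1), (2,2), (2,3), (3,0), (3,1), (3,2), (3,3).
The remaining L cells, each justified by listing all of its moves:
(4,4): L (options (0,4)(W), (4,0)(W) are all W)
(5,4): L (options (1,4)(W), (0,4)(W), (5,0)(W) are all W)
(6,4): L (options (2,4)(W), (1,4)(W), (6,0)(W) are all W)
(7,4): L (options (3,4)(W), (2,4)(W), (7,0)(W) are all W)
Every other cell has at least one move into one of the L cells above, so it is W.
From (8,4), the L positions reachable in one move are: (4,4).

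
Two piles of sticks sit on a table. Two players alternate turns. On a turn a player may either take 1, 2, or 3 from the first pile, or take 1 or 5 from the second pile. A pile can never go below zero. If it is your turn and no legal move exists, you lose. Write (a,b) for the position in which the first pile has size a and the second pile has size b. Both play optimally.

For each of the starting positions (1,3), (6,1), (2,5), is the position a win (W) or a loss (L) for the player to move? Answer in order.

Label each position W (a win for the player to move) or L (a loss). A position with no legal move is L; any other position is W exactly when some move reaches an L, and L when every move reaches a W.
No move ever increases a pile, so every position that can arise here has a ≤ 6 and b ≤ 5; it is enough to label the cells with 0 ≤ a ≤ 6 and 0 ≤ b ≤ 5.
Every move lowers a or b (never raises either), so fill the grid row by row in increasing a, and left to right within a row: each cell's successors are then already labelled.
      b=0  b=1  b=2  b=3  b=4  b=5
a=0:    L    W    L    W    L    W
a=1:    W    L    W    L    W    L
a=2:    W    W    W    W    W    W
a=3:    W    W    W    W    W    W
a=4:    L    W    L    W    L    W
a=5:    W    L    W    L    W    L
a=6:    W    W    W    W    W    W
Cells with no legal move (terminal, hence L): (0,0).
The remaining L cells, each justified by listing all of its moves:
(0,2): only reaches (0,1)(W), which is W → L
(0,4): only reaches (0,3)(W), which is W → L
(1,1): only reaches (0,1)(W), (1,0)(W), all W → L
(1,3): only reaches (0,3)(W), (1,2)(W), all W → L
(1,5): only reaches (0,5)(W), (1,4)(W), (1,0)(W), all W → L
(4,0): only reaches (3,0)(W), (2,0)(W), (1,0)(W), all W → L
(4,2): only reaches (3,2)(W), (2,2)(W), (1,2)(W), (4,1)(W), all W → L
(4,4): only reaches (3,4)(W), (2,4)(W), (1,4)(W), (4,3)(W), all W → L
(5,1): only reaches (4,1)(W), (3,1)(W), (2,1)(W), (5,0)(W), all W → L
(5,3): only reaches (4,3)(W), (3,3)(W), (2,3)(W), (5,2)(W), all W → L
(5,5): only reaches (4,5)(W), (3,5)(W), (2,5)(W), (5,4)(W), (5,0)(W), all W → L
Every other cell has at least one move into one of the L cells above, so it is W.
(1,3): one of the L cells justified above, so L
(6,1): the move to (5,1) reaches an L cell, so W
(2,5): the move to (1,5) reaches an L cell, so W

(1,3): L, (6,1): W, (2,5): W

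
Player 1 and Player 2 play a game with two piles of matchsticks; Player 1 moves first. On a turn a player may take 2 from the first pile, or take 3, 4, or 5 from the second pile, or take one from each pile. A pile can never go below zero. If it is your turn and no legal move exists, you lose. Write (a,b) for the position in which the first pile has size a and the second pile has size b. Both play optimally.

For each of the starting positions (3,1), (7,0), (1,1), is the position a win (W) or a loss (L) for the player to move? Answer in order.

Classify positions by backward induction: terminal positions (no move available) are L. From any other position, the mover wins iff some move reaches an L.
No move ever increases a pile, so every position that can arise here has a ≤ 7 and b ≤ 1; it is enough to label the cells with 0 ≤ a ≤ 7 and 0 ≤ b ≤ 1.
Every move lowers a or b (never raises either), so fill the grid row by row in increasing a, and left to right within a row: each cell's successors are then already labelled.
      b=0  b=1
a=0:    L    L
a=1:    L    W
a=2:    W    W
a=3:    W    L
a=4:    L    L
a=5:    L    W
a=6:    W    W
a=7:    W    L
Cells with no legal move (terminal, hence L): (0,0), (0,1), (1,0).
The remaining L cells, each justified by listing all of its moves:
(3,1): →(1,1)(W), (2,0)(W) — all W, so L
(4,0): →(2,0)(W) only, which is W, so L
(4,1): →(2,1)(W), (3,0)(W) — all W, so L
(5,0): →(3,0)(W) only, which is W, so L
(7,1): →(5,1)(W), (6,0)(W) — all W, so L
Every other cell has at least one move into one of the L cells above, so it is W.
(3,1): one of the L cells justified above, so L
(7,0): the move to (5,0) reaches an L cell, so W
(1,1): the move to (0,0) reaches an L cell, so W

(3,1): L, (7,0): W, (1,1): W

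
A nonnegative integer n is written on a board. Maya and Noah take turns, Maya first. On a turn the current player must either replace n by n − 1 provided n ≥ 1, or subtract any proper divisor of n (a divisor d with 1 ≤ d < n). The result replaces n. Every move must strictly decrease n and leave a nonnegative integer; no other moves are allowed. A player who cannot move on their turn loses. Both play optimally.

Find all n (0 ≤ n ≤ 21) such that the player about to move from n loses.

0, 2, 5, 7, 9, 11, 13, 15, 17, 19, 21

Work bottom-up. With no move the player to move loses. Otherwise the position is W if at least one move leads to an L position for the opponent, and L if every move leads to a W.
n=0: no move → L
n=1: reaches L-position 0 → W
n=2: only reaches 1(W), which is W → L
n=3: reaches L-position 2 → W
n=4: reaches L-position 2 → W
n=5: only reaches 4(W), which is W → L
n=6: reaches L-position 5 → W
n=7: only reaches 6(W), which is W → L
n=8: reaches L-position 7 → W
n=9: only reaches 6(W), 8(W), all W → L
n=10: reaches L-position 5 → W
n=11: only reaches 10(W), which is W → L
n=12: reaches L-position 9 → W
n=13: only reaches 12(W), which is W → L
n=14: reaches L-position 7 → W
n=15: only reaches 10(W), 12(W), 14(W), all W → L
n=16: reaches L-position 15 → W
n=17: only reaches 16(W), which is W → L
n=18: reaches L-position 9 → W
n=19: only reaches 18(W), which is W → L
n=20: reaches L-position 15 → W
n=21: only reaches 14(W), 18(W), 20(W), all W → L
Reading off the rows marked L gives the requested list; there are 11 such values of n.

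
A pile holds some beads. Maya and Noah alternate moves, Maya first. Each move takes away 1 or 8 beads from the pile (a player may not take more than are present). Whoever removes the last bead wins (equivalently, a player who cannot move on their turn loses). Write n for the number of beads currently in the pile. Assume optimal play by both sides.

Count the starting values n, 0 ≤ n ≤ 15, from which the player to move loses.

Label each position W (a win for the player to move) or L (a loss). A position with no legal move is L; any other position is W exactly when some move reaches an L, and L when every move reaches a W.
n=0: no move → L
n=1: reaches L-position 0 → W
n=2: only reaches 1(W), which is W → L
n=3: reaches L-position 2 → W
n=4: only reaches 3(W), which is W → L
n=5: reaches L-position 4 → W
n=6: only reaches 5(W), which is W → L
n=7: reaches L-position 6 → W
n=8: reaches L-position 0 → W
n=9: only reaches 8(W), 1(W), all W → L
n=10: reaches L-position 9 → W
n=11: only reaches 10(W), 3(W), all W → L
n=12: reaches L-position 11 → W
n=13: only reaches 12(W), 5(W), all W → L
n=14: reaches L-position 13 → W
n=15: only reaches 14(W), 7(W), all W → L
L entries with 0 ≤ n ≤ 15: n = 0, 2, 4, 6, 9, 11, 13, 15; that makes 8.

8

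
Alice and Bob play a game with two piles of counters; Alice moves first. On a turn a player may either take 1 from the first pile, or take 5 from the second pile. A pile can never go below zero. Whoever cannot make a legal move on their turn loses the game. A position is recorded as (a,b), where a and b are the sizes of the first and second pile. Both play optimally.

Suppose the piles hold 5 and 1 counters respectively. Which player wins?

Classify positions by backward induction: terminal positions (no move available) are L. From any other position, the mover wins iff some move reaches an L.
No move ever increases a pile, so every position that can arise here has a ≤ 5 and b ≤ 1; it is enough to label the cells with 0 ≤ a ≤ 5 and 0 ≤ b ≤ 1.
Every move lowers a or b (never raises either), so fill the grid row by row in increasing a, and left to right within a row: each cell's successors are then already labelled.
      b=0  b=1
a=0:    L    L
a=1:    W    W
a=2:    L    L
a=3:    W    W
a=4:    L    L
a=5:    W    W
Cells with no legal move (terminal, hence L): (0,0), (0,1).
The remaining L cells, each justified by listing all of its moves:
(2,0): L (sole option (1,0)(W) is W)
(2,1): L (sole option (1,1)(W) is W)
(4,0): L (sole option (3,0)(W) is W)
(4,1): L (sole option (3,1)(W) is W)
Every other cell has at least one move into one of the L cells above, so it is W.
The starting position (5,1) is W: Alice should move to (4,1), handing over an L position.

Alice wins.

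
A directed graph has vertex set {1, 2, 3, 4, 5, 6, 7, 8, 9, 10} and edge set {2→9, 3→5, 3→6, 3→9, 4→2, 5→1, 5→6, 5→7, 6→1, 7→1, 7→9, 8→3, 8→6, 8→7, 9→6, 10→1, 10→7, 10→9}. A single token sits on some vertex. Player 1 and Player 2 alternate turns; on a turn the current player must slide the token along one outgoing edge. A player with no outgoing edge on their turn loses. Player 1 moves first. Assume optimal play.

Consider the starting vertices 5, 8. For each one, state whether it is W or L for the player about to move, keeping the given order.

5: W, 8: L

Build the W/L table. Terminal = L. A non-terminal position is W if it has a move to some L; otherwise it is L.
Every edge goes from a vertex to one that appears earlier in the order 1, 6, 9, 7, 5, 10, 2, 3, 4, 8, so processing vertices in that order labels each vertex after all of its successors.
1: no outgoing edge → L
6: W (go to 1, an L position)
9: L (sole option 6(W) is W)
7: W (go to 9, an L position)
5: W (go to 1, an L position)
10: W (go to 9, an L position)
2: W (go to 9, an L position)
3: W (go to 9, an L position)
4: L (sole option 2(W) is W)
8: L (options 3(W), 7(W), 6(W) are all W)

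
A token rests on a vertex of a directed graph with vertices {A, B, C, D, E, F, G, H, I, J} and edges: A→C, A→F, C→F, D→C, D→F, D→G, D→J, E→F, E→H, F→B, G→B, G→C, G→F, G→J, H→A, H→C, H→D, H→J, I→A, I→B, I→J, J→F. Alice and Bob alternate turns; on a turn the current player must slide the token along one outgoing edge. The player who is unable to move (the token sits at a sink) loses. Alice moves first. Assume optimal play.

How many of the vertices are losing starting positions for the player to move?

4

Use the standard recursion: the mover loses at a terminal position; elsewhere, the mover wins exactly when some move hands the opponent an L position.
Every edge goes from a vertex to one that appears earlier in the order B, F, J, C, A, G, D, H, I, E, so processing vertices in that order labels each vertex after all of its successors.
B: no outgoing edge → L
F: →B(L), so W
J: →F(W) only, which is W, so L
C: →F(W) only, which is W, so L
A: →C(L), so W
G: →C(L), so W
D: →C(L), so W
H: →C(L), so W
I: →J(L), so W
E: →H(W), F(W) — all W, so L
The L vertices are B, C, E, J; that is 4 in all.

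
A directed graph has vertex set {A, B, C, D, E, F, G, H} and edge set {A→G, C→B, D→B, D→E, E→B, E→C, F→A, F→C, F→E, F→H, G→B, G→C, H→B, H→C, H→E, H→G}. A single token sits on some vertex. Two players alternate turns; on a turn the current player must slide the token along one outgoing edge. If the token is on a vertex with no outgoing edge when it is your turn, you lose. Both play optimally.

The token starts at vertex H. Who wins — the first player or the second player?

Compute win/loss labels from the base case upward. A position with no move is L. Any other position is W if it can reach an L in one move, else L.
Every edge goes from a vertex to one that appears earlier in the order B, C, G, E, A, H, D, F, so processing vertices in that order labels each vertex after all of its successors.
B: no outgoing edge → L
C: reaches L-position B → W
G: reaches L-position B → W
E: reaches L-position B → W
A: only reaches G(W), which is W → L
H: reaches L-position B → W
D: reaches L-position B → W
F: reaches L-position A → W
From H the player to move can move to B, reaching an L position.

The first player wins.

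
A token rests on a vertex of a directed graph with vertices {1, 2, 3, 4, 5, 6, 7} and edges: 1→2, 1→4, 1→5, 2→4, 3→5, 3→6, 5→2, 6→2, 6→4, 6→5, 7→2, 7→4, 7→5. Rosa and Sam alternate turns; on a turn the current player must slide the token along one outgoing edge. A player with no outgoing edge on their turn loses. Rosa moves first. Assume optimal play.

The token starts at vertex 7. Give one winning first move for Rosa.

Use the standard recursion: the mover loses at a terminal position; elsewhere, the mover wins exactly when some move hands the opponent an L position.
Every edge goes from a vertex to one that appears earlier in the order 4, 2, 5, 6, 3, 7, 1, so processing vertices in that order labels each vertex after all of its successors.
4: no outgoing edge → L
2: W (go to 4, an L position)
5: L (sole option 2(W) is W)
6: W (go to 5, an L position)
3: W (go to 5, an L position)
7: W (go to 5, an L position)
1: W (go to 5, an L position)
From 7, the L positions reachable in one move are: 5, 4. Any move reaching one of these is winning.

Move to 5.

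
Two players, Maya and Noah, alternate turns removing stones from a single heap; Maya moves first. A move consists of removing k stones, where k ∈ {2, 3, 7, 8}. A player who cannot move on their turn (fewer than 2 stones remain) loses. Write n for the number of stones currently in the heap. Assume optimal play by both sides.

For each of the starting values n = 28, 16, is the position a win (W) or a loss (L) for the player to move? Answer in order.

28: W, 16: L

Compute win/loss labels from the base case upward. A position with no move is L. Any other position is W if it can reach an L in one move, else L.
n=0: no move → L
n=1: no move → L
n=2: can move to 0, which is L ⇒ W
n=3: can move to 1, which is L ⇒ W
n=4: can move to 1, which is L ⇒ W
n=5: moves to 3(W), 2(W); every one is W ⇒ L
n=6: moves to 4(W), 3(W); every one is W ⇒ L
n=7: can move to 5, which is L ⇒ W
n=8: can move to 6, which is L ⇒ W
n=9: can move to 6, which is L ⇒ W
n=10: moves to 8(W), 7(W), 3(W), 2(W); every one is W ⇒ L
n=11: moves to 9(W), 8(W), 4(W), 3(W); every one is W ⇒ L
n=12: can move to 10, which is L ⇒ W
n=13: can move to 11, which is L ⇒ W
n=14: can move to 11, which is L ⇒ W
n=15: moves to 13(W), 12(W), 8(W), 7(W); every one is W ⇒ L
n=16: moves to 14(W), 13(W), 9(W), 8(W); every one is W ⇒ L
n=17: can move to 15, which is L ⇒ W
n=18: can move to 16, which is L ⇒ W
n=19: can move to 16, which is L ⇒ W
n=20: moves to 18(W), 17(W), 13(W), 12(W); every one is W ⇒ L
n=21: moves to 19(W), 18(W), 14(W), 13(W); every one is W ⇒ L
n=22: can move to 20, which is L ⇒ W
n=23: can move to 21, which is L ⇒ W
n=24: can move to 21, which is L ⇒ W
n=25: moves to 23(W), 22(W), 18(W), 17(W); every one is W ⇒ L
n=26: moves to 24(W), 23(W), 19(W), 18(W); every one is W ⇒ L
n=27: can move to 25, which is L ⇒ W
n=28: can move to 26, which is L ⇒ W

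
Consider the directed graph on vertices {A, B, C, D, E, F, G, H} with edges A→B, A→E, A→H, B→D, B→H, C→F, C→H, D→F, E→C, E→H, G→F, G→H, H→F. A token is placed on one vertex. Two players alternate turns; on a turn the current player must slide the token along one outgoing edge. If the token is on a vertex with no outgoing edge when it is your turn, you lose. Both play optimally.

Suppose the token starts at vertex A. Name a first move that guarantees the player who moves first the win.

Move to E.

Label each position W (a win for the player to move) or L (a loss). A position with no legal move is L; any other position is W exactly when some move reaches an L, and L when every move reaches a W.
Every edge goes from a vertex to one that appears earlier in the order F, H, C, D, B, E, A, G, so processing vertices in that order labels each vertex after all of its successors.
F: no outgoing edge → L
H: reaches L-position F → W
C: reaches L-position F → W
D: reaches L-position F → W
B: only reaches D(W), H(W), all W → L
E: only reaches C(W), H(W), all W → L
A: reaches L-position E → W
G: reaches L-position F → W
From A, the L positions reachable in one move are: E, B. Any move reaching one of these is winning.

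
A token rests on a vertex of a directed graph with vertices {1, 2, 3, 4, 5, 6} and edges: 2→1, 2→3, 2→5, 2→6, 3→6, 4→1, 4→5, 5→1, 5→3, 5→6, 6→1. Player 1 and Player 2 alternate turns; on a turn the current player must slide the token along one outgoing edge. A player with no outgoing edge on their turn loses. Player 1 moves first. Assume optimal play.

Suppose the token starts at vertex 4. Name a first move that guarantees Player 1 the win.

Use the standard recursion: the mover loses at a terminal position; elsewhere, the mover wins exactly when some move hands the opponent an L position.
Every edge goes from a vertex to one that appears earlier in the order 1, 6, 3, 5, 2, 4, so processing vertices in that order labels each vertex after all of its successors.
1: no outgoing edge → L
6: reaches L-position 1 → W
3: only reaches 6(W), which is W → L
5: reaches L-position 3 → W
2: reaches L-position 3 → W
4: reaches L-position 1 → W
From 4, the L positions reachable in one move are: 1.

Move to 1.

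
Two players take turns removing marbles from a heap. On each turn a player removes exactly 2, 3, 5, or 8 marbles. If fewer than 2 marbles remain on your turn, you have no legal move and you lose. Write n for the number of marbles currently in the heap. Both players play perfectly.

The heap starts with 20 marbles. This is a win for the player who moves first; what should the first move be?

Remove 2, leaving 18.

Build the W/L table. Terminal = L. A non-terminal position is W if it has a move to some L; otherwise it is L.
n=0: no move → L
n=1: no move → L
n=2: →0(L), so W
n=3: →1(L), so W
n=4: →1(L), so W
n=5: →0(L), so W
n=6: →1(L), so W
n=7: →5(W), 4(W), 2(W) — all W, so L
n=8: →0(L), so W
n=9: →7(L), so W
n=10: →7(L), so W
n=11: →9(W), 8(W), 6(W), 3(W) — all W, so L
n=12: →7(L), so W
n=13: →11(L), so W
n=14: →11(L), so W
n=15: →7(L), so W
n=16: →11(L), so W
n=17: →15(W), 14(W), 12(W), 9(W) — all W, so L
n=18: →16(W), 15(W), 13(W), 10(W) — all W, so L
n=19: →17(L), so W
n=20: →18(L), so W
From 20, the L positions reachable in one move are: 18, 17. Any move reaching one of these is winning.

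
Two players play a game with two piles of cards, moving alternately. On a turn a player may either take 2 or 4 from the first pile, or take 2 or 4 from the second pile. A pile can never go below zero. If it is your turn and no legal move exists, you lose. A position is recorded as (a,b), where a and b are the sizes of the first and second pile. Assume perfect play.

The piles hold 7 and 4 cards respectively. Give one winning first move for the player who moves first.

Move to (5,4).

Label each position W (a win for the player to move) or L (a loss). A position with no legal move is L; any other position is W exactly when some move reaches an L, and L when every move reaches a W.
No move ever increases a pile, so every position that can arise here has a ≤ 7 and b ≤ 4; it is enough to label the cells with 0 ≤ a ≤ 7 and 0 ≤ b ≤ 4.
Every move lowers a or b (never raises either), so fill the grid row by row in increasing a, and left to right within a row: each cell's successors are then already labelled.
      b=0  b=1  b=2  b=3  b=4
a=0:    L    L    W    W    W
a=1:    L    L    W    W    W
a=2:    W    W    L    L    W
a=3:    W    W    L    L    W
a=4:    W    W    W    W    L
a=5:    W    W    W    W    L
a=6:    L    L    W    W    W
a=7:    L    L    W    W    W
Cells with no legal move (terminal, hence L): (0,0), (0,1), (1,0), (1,1).
The remaining L cells, each justified by listing all of its moves:
(2,2): moves to (0,2)(W), (2,0)(W); every one is W ⇒ L
(2,3): moves to (0,3)(W), (2,1)(W); every one is W ⇒ L
(3,2): moves to (1,2)(W), (3,0)(W); every one is W ⇒ L
(3,3): moves to (1,3)(W), (3,1)(W); every one is W ⇒ L
(4,4): moves to (2,4)(W), (0,4)(W), (4,2)(W), (4,0)(W); every one is W ⇒ L
(5,4): moves to (3,4)(W), (1,4)(W), (5,2)(W), (5,0)(W); every one is W ⇒ L
(6,0): moves to (4,0)(W), (2,0)(W); every one is W ⇒ L
(6,1): moves to (4,1)(W), (2,1)(W); every one is W ⇒ L
(7,0): moves to (5,0)(W), (3,0)(W); every one is W ⇒ L
(7,1): moves to (5,1)(W), (3,1)(W); every one is W ⇒ L
Every other cell has at least one move into one of the L cells above, so it is W.
From (7,4), the L positions reachable in one move are: (5,4), (7,0). Any move reaching one of these is winning.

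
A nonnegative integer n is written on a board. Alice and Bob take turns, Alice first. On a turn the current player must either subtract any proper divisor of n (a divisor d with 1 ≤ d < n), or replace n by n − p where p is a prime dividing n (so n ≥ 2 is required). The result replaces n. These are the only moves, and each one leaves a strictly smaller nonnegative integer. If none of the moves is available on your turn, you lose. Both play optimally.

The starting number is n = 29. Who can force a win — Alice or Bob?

Alice wins.

Classify positions by backward induction: terminal positions (no move available) are L. From any other position, the mover wins iff some move reaches an L.
n=0: no move → L
n=1: no move → L
n=2: W (go to 0, an L position)
n=3: W (go to 0, an L position)
n=4: L (options 2(W), 3(W) are all W)
n=5: W (go to 0, an L position)
n=6: W (go to 4, an L position)
n=7: W (go to 0, an L position)
n=8: W (go to 4, an L position)
n=9: L (options 6(W), 8(W) are all W)
n=10: W (go to 9, an L position)
n=11: W (go to 0, an L position)
n=12: W (go to 9, an L position)
n=13: W (go to 0, an L position)
n=14: L (options 7(W), 12(W), 13(W) are all W)
n=15: W (go to 14, an L position)
n=16: W (go to 14, an L position)
n=17: W (go to 0, an L position)
n=18: W (go to 9, an L position)
n=19: W (go to 0, an L position)
n=20: L (options 10(W), 15(W), 16(W), 18(W), 19(W) are all W)
n=21: W (go to 14, an L position)
n=22: W (go to 20, an L position)
n=23: W (go to 0, an L position)
n=24: W (go to 20, an L position)
n=25: W (go to 20, an L position)
n=26: L (options 13(W), 24(W), 25(W) are all W)
n=27: W (go to 26, an L position)
n=28: W (go to 14, an L position)
n=29: W (go to 0, an L position)
From 29 Alice can move to 0, reaching an L position.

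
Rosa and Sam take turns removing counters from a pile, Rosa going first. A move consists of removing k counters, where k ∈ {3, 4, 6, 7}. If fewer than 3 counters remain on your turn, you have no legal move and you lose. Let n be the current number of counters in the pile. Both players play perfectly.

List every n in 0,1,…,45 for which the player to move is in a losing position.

0, 1, 2, 10, 11, 12, 20, 21, 22, 30, 31, 32, 40, 41, 42

Use the standard recursion: the mover loses at a terminal position; elsewhere, the mover wins exactly when some move hands the opponent an L position.
n=0: no move → L
n=1: no move → L
n=2: no move → L
n=3: W (go to 0, an L position)
n=4: W (go to 1, an L position)
n=5: W (go to 2, an L position)
n=6: W (go to 2, an L position)
n=7: W (go to 1, an L position)
n=8: W (go to 2, an L position)
n=9: W (go to 2, an L position)
n=10: L (options 7(W), 6(W), 4(W), 3(W) are all W)
n=11: L (options 8(W), 7(W), 5(W), 4(W) are all W)
n=12: L (options 9(W), 8(W), 6(W), 5(W) are all W)
n=13: W (go to 10, an L position)
n=14: W (go to 11, an L position)
n=15: W (go to 12, an L position)
n=16: W (go to 12, an L position)
n=17: W (go to 11, an L position)
n=18: W (go to 12, an L position)
n=19: W (go to 12, an L position)
n=20: L (options 17(W), 16(W), 14(W), 13(W) are all W)
n=21: L (options 18(W), 17(W), 15(W), 14(W) are all W)
n=22: L (options 19(W), 18(W), 16(W), 15(W) are all W)
n=23: W (go to 20, an L position)
n=24: W (go to 21, an L position)
n=25: W (go to 22, an L position)
n=26: W (go to 22, an L position)
n=27: W (go to 21, an L position)
n=28: W (go to 22, an L position)
n=29: W (go to 22, an L position)
n=30: L (options 27(W), 26(W), 24(W), 23(W) are all W)
n=31: L (options 28(W), 27(W), 25(W), 24(W) are all W)
n=32: L (options 29(W), 28(W), 26(W), 25(W) are all W)
n=33: W (go to 30, an L position)
n=34: W (go to 31, an L position)
n=35: W (go to 32, an L position)
n=36: W (go to 32, an L position)
n=37: W (go to 31, an L position)
n=38: W (go to 32, an L position)
n=39: W (go to 32, an L position)
n=40: L (options 37(W), 36(W), 34(W), 33(W) are all W)
n=41: L (options 38(W), 37(W), 35(W), 34(W) are all W)
n=42: L (options 39(W), 38(W), 36(W), 35(W) are all W)
n=43: W (go to 40, an L position)
n=44: W (go to 41, an L position)
n=45: W (go to 42, an L position)
The losing starting values of n are exactly the entries labelled L in this table (15 of them).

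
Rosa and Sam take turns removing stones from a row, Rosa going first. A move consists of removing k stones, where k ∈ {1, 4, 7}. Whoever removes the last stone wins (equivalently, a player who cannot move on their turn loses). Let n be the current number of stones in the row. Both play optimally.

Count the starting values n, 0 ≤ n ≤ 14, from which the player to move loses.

Positions with no move are L. A position that does have a move is losing for the player to move precisely when every available move leads to a winning position for the opponent. Fill in the labels:
n=0: no move → L
n=1: reaches L-position 0 → W
n=2: only reaches 1(W), which is W → L
n=3: reaches L-position 2 → W
n=4: reaches L-position 0 → W
n=5: only reaches 4(W), 1(W), all W → L
n=6: reaches L-position 5 → W
n=7: reaches L-position 0 → W
n=8: only reaches 7(W), 4(W), 1(W), all W → L
n=9: reaches L-position 8 → W
n=10: only reaches 9(W), 6(W), 3(W), all W → L
n=11: reaches L-position 10 → W
n=12: reaches L-position 8 → W
n=13: only reaches 12(W), 9(W), 6(W), all W → L
n=14: reaches L-position 13 → W
L entries with 0 ≤ n ≤ 14: n = 0, 2, 5, 8, 10, 13; that makes 6.

6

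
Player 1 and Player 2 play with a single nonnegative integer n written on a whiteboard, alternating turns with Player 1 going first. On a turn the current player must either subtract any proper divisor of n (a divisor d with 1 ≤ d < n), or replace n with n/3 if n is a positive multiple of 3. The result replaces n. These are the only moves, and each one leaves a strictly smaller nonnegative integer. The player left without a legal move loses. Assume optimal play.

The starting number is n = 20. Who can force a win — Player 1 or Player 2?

Player 1 wins.

Label each position W (a win for the player to move) or L (a loss). A position with no legal move is L; any other position is W exactly when some move reaches an L, and L when every move reaches a W.
n=0: no move → L
n=1: no move → L
n=2: reaches L-position 1 → W
n=3: reaches L-position 1 → W
n=4: only reaches 2(W), 3(W), all W → L
n=5: reaches L-position 4 → W
n=6: reaches L-position 4 → W
n=7: only reaches 6(W), which is W → L
n=8: reaches L-position 4 → W
n=9: only reaches 3(W), 6(W), 8(W), all W → L
n=10: reaches L-position 9 → W
n=11: only reaches 10(W), which is W → L
n=12: reaches L-position 4 → W
n=13: only reaches 12(W), which is W → L
n=14: reaches L-position 7 → W
n=15: only reaches 5(W), 10(W), 12(W), 14(W), all W → L
n=16: reaches L-position 15 → W
n=17: only reaches 16(W), which is W → L
n=18: reaches L-position 9 → W
n=19: only reaches 18(W), which is W → L
n=20: reaches L-position 15 → W
The starting position 20 is W: Player 1 should move to 15, handing over an L position.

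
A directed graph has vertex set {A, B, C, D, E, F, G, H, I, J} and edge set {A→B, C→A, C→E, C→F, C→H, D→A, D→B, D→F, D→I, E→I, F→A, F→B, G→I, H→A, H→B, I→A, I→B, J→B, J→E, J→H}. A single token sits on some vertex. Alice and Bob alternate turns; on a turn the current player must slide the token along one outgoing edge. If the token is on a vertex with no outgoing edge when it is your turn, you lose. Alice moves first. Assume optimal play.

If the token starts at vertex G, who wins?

Bob wins.

Work bottom-up. With no move the player to move loses. Otherwise the position is W if at least one move leads to an L position for the opponent, and L if every move leads to a W.
Every edge goes from a vertex to one that appears earlier in the order B, A, F, I, D, H, E, C, G, J, so processing vertices in that order labels each vertex after all of its successors.
B: no outgoing edge → L
A: W (go to B, an L position)
F: W (go to B, an L position)
I: W (go to B, an L position)
D: W (go to B, an L position)
H: W (go to B, an L position)
E: L (sole option I(W) is W)
C: W (go to E, an L position)
G: L (sole option I(W) is W)
J: W (go to E, an L position)
Every move from G reaches a W position, so the mover loses.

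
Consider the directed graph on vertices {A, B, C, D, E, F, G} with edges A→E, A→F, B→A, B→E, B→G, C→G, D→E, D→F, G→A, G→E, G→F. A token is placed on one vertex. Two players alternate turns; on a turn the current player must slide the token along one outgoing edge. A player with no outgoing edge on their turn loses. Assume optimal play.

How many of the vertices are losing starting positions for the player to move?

3

Label each position W (a win for the player to move) or L (a loss). A position with no legal move is L; any other position is W exactly when some move reaches an L, and L when every move reaches a W.
Every edge goes from a vertex to one that appears earlier in the order F, E, D, A, G, B, C, so processing vertices in that order labels each vertex after all of its successors.
F: no outgoing edge → L
E: no outgoing edge → L
D: can move to E, which is L ⇒ W
A: can move to E, which is L ⇒ W
G: can move to E, which is L ⇒ W
B: can move to E, which is L ⇒ W
C: the only move is to G(W), a W ⇒ L
The L vertices are C, E, F; that is 3 in all.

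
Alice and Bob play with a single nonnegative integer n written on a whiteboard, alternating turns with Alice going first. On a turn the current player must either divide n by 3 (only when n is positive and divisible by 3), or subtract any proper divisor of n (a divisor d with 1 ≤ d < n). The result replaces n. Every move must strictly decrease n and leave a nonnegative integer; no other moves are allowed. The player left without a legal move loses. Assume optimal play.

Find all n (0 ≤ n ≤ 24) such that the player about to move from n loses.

Classify positions by backward induction: terminal positions (no move available) are L. From any other position, the mover wins iff some move reaches an L.
n=0: no move → L
n=1: no move → L
n=2: can move to 1, which is L ⇒ W
n=3: can move to 1, which is L ⇒ W
n=4: moves to 2(W), 3(W); every one is W ⇒ L
n=5: can move to 4, which is L ⇒ W
n=6: can move to 4, which is L ⇒ W
n=7: the only move is to 6(W), a W ⇒ L
n=8: can move to 4, which is L ⇒ W
n=9: moves to 3(W), 6(W), 8(W); every one is W ⇒ L
n=10: can move to 9, which is L ⇒ W
n=11: the only move is to 10(W), a W ⇒ L
n=12: can move to 4, which is L ⇒ W
n=13: the only move is to 12(W), a W ⇒ L
n=14: can move to 7, which is L ⇒ W
n=15: moves to 5(W), 10(W), 12(W), 14(W); every one is W ⇒ L
n=16: can move to 15, which is L ⇒ W
n=17: the only move is to 16(W), a W ⇒ L
n=18: can move to 9, which is L ⇒ W
n=19: the only move is to 18(W), a W ⇒ L
n=20: can move to 15, which is L ⇒ W
n=21: can move to 7, which is L ⇒ W
n=22: can move to 11, which is L ⇒ W
n=23: the only move is to 22(W), a W ⇒ L
n=24: can move to 23, which is L ⇒ W
The losing starting values of n are exactly the entries labelled L in this table (11 of them).

0, 1, 4, 7, 9, 11, 13, 15, 17, 19, 23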